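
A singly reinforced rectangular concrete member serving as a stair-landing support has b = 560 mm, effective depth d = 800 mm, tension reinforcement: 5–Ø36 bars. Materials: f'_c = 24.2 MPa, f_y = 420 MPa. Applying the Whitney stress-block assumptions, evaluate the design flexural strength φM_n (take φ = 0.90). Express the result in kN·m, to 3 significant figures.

A_s = 5 × 1018 = 5090 mm².
T = A_s f_y = 5090 × 420 = 2137800 N = 2137.8 kN.
From C = T: a = T/(0.85 f'_c b) = 2137800/(0.85 × 24.2 × 560) = 185.59 mm.
M_n = T(d − a/2) = 2137.8 kN × (800 − 92.795) mm = 1511.86 kN·m.
φM_n = 0.90 × 1511.86 = 1360.67 kN·m.

φM_n ≈ 1360 kN·m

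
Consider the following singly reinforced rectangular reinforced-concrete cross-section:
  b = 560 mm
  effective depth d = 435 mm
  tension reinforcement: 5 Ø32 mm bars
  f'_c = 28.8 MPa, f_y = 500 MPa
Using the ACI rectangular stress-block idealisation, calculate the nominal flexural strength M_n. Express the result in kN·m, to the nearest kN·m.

A_s = 5 × 804 = 4020 mm².
T = A_s f_y = 4020 × 500 = 2010000 N = 2010 kN.
From C = T: a = T/(0.85 f'_c b) = 2010000/(0.85 × 28.8 × 560) = 146.62 mm.
M_n = T(d − a/2) = 2010 kN × (435 − 73.31) mm = 727.00 kN·m.

M_n ≈ 727 kN·m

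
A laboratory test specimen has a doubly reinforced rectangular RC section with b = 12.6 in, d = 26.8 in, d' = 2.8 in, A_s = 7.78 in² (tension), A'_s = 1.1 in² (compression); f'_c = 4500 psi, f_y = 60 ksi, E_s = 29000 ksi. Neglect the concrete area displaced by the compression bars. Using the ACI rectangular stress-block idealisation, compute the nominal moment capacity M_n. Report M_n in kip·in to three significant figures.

Assume both steels yield.
a = (A_s − A'_s) f_y/(0.85 f'_c b) = (7.78 − 1.1) × 60/(0.85 × 4.5 × 12.6) = 8.316 in.
c = a/β₁ = 8.316/0.825 = 10.080 in; ε'_s = 0.003(c − d')/c = 0.0022 ≥ ε_y = 0.0021, so the compression steel yields.
M_n = (A_s − A'_s) f_y (d − a/2) + A'_s f_y (d − d') = 400.8 × (26.8 − 4.158) + 66 × (26.8 − 2.8) = 9074.9 + 1584.0 = 10658.9 kip·in.

M_n ≈ 10700 kip·in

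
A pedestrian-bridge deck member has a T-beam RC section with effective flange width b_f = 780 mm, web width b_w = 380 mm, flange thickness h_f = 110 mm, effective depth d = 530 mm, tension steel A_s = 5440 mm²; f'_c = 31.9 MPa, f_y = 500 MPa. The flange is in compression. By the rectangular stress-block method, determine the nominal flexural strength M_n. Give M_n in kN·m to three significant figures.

Tension: T = A_s f_y = 5440 × 500 = 2720000 N.
Try a within the flange: a = T/(0.85 f'_c b_f) = 2720000/(0.85 × 31.9 × 780) = 128.61 mm.
a = 128.61 > h_f = 110 mm: the block extends into the web. Split into flange-overhang and web parts.
C_f = 0.85 f'_c (b_f − b_w) h_f = 0.85 × 31.9 × (780 − 380) × 110 = 1193060 N.
Remaining web compression depth: a_w = (T − C_f)/(0.85 f'_c b_w) = (2720000 − 1193060)/(0.85 × 31.9 × 380) = 148.19 mm.
M_n = C_f(d − h_f/2) + (T − C_f)(d − a_w/2) = 1193060 × (530 − 55) + 1526940 × (530 − 74.095) = 566.70 + 696.14 = 1262.84 × 10⁶ N·mm.
M_n = 1262.84 kN·m.

M_n ≈ 1260 kN·m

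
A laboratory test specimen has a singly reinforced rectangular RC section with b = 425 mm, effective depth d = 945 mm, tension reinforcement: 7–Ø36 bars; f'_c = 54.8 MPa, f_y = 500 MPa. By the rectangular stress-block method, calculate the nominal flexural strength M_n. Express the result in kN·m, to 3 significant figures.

M_n ≈ 3050 kN·m

A_s = 7 × 1018 = 7126 mm².
T = A_s f_y = 7126 × 500 = 3563000 N = 3563 kN.
From C = T: a = T/(0.85 f'_c b) = 3563000/(0.85 × 54.8 × 425) = 179.98 mm.
M_n = T(d − a/2) = 3563 kN × (945 − 89.99) mm = 3046.40 kN·m.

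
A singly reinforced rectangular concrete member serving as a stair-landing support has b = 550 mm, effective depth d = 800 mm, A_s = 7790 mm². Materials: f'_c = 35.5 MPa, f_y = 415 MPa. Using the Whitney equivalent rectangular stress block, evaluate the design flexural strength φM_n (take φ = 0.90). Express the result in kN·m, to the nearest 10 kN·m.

T = A_s f_y = 7790 × 415 = 3232850 N = 3232.85 kN.
From C = T: a = T/(0.85 f'_c b) = 3232850/(0.85 × 35.5 × 550) = 194.79 mm.
M_n = T(d − a/2) = 3232.85 kN × (800 − 97.395) mm = 2271.42 kN·m.
φM_n = 0.90 × 2271.42 = 2044.28 kN·m.

φM_n ≈ 2040 kN·m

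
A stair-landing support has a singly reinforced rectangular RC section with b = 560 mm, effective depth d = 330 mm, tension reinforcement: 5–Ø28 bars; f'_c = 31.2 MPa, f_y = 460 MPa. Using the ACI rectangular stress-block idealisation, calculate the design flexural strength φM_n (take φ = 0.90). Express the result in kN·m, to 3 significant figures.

A_s = 5 × 616 = 3080 mm².
T = A_s f_y = 3080 × 460 = 1416800 N = 1416.8 kN.
From C = T: a = T/(0.85 f'_c b) = 1416800/(0.85 × 31.2 × 560) = 95.40 mm.
M_n = T(d − a/2) = 1416.8 kN × (330 − 47.7) mm = 399.96 kN·m.
φM_n = 0.90 × 399.96 = 359.96 kN·m.

φM_n ≈ 360 kN·m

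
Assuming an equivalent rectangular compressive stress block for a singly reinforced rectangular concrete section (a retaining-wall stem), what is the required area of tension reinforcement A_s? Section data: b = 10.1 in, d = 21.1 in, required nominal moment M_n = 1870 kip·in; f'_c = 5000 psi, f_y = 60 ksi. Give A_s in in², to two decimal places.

A_s ≈ 1.56 in²

From M_n = 0.85 f'_c a b (d − a/2):
a = d − √(d² − 2M_n/(0.85 f'_c b)) = 21.1 − √(21.1² − 2 × 1870/(0.85 × 5 × 10.1)) = 2.177 in.
A_s = 0.85 f'_c a b / f_y = 0.85 × 5 × 2.177 × 10.1 / 60 = 1.557 in².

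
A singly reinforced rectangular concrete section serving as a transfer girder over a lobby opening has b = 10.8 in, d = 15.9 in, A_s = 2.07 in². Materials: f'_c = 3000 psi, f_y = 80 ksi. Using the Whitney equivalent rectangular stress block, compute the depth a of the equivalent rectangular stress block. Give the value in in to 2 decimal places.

T = A_s f_y = 2.07 × 80 = 165.6 kips.
a = T/(0.85 f'_c b) = 165.6/(0.85 × 3 × 10.8) = 6.01 in.

a ≈ 6.01 in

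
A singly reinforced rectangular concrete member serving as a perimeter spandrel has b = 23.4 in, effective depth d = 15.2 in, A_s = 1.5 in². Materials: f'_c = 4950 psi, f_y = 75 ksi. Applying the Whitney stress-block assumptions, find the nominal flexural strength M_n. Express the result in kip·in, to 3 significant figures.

M_n ≈ 1650 kip·in

T = A_s f_y = 1.5 × 75 = 112.5 kips.
a = T/(0.85 f'_c b) = 112.5/(0.85 × 4.95 × 23.4) = 1.143 in.
M_n = T(d − a/2) = 112.5 × (15.2 − 0.5715) = 1645.7 kip·in.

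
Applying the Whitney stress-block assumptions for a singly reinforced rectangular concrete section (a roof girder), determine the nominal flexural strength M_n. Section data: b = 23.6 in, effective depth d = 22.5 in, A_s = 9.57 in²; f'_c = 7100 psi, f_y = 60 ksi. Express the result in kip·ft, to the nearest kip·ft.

T = A_s f_y = 9.57 × 60 = 574.2 kips.
a = T/(0.85 f'_c b) = 574.2/(0.85 × 7.1 × 23.6) = 4.032 in.
M_n = T(d − a/2) = 574.2 × (22.5 − 2.016) = 11761.9 kip·in = 11761.9/12 = 980.16 kip·ft.

M_n ≈ 980 kip·ft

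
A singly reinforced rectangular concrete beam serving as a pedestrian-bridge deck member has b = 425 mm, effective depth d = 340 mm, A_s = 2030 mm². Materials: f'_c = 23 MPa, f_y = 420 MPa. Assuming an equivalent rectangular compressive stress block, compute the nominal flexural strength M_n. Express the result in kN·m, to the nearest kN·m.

T = A_s f_y = 2030 × 420 = 852600 N = 852.6 kN.
From C = T: a = T/(0.85 f'_c b) = 852600/(0.85 × 23 × 425) = 102.61 mm.
M_n = T(d − a/2) = 852.6 kN × (340 − 51.305) mm = 246.14 kN·m.

M_n ≈ 246 kN·m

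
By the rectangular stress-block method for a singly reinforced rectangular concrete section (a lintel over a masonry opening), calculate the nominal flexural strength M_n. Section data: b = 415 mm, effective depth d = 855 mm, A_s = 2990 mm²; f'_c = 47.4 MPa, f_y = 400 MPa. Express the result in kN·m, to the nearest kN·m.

M_n ≈ 980 kN·m

T = A_s f_y = 2990 × 400 = 1196000 N = 1196 kN.
From C = T: a = T/(0.85 f'_c b) = 1196000/(0.85 × 47.4 × 415) = 71.53 mm.
M_n = T(d − a/2) = 1196 kN × (855 − 35.765) mm = 979.81 kN·m.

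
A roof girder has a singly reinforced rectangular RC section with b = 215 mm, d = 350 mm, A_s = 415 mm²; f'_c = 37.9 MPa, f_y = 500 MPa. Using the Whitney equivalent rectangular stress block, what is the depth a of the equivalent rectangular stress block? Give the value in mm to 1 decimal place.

a ≈ 30.0 mm

T = A_s f_y = 415 × 500 = 207500 N = 207.5 kN.
Setting C = 0.85 f'_c a b equal to T: a = 207500/(0.85 × 37.9 × 215) = 30.0 mm.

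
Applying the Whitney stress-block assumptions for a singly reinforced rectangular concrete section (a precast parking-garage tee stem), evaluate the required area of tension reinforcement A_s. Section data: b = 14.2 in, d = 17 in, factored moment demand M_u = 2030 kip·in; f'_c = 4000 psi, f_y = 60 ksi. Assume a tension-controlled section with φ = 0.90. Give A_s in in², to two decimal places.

A_s ≈ 2.43 in²

M_n = M_u/φ = 2030/0.90 = 2255.56 kip·in.
From M_n = 0.85 f'_c a b (d − a/2):
a = d − √(d² − 2M_n/(0.85 f'_c b)) = 17 − √(17² − 2 × 2255.56/(0.85 × 4 × 14.2)) = 3.016 in.
A_s = 0.85 f'_c a b / f_y = 0.85 × 4 × 3.016 × 14.2 / 60 = 2.427 in².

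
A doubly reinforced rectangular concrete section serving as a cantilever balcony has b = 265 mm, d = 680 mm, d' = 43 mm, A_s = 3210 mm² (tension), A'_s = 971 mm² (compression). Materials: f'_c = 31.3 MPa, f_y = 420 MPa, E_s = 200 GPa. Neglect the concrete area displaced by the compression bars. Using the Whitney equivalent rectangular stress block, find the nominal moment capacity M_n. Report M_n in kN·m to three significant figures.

Assume both tension and compression steel yield.
Net tension couple steel: A_s − A'_s = 2239 mm².
a = (A_s − A'_s) f_y / (0.85 f'_c b) = 940380/(0.85 × 31.3 × 265) = 133.38 mm.
c = a/β₁ = 133.38/0.826 = 161.48 mm; ε'_s = 0.003(c − d')/c = 0.0022 ≥ f_y/E_s = 0.0021, so compression steel does yield.
M_n = (A_s − A'_s) f_y (d − a/2) + A'_s f_y (d − d') = [940380 × (680 − 66.69) + 407820 × (680 − 43)] × 10⁻⁶ = 576.74 + 259.78 = 836.52 kN·m.

M_n ≈ 837 kN·m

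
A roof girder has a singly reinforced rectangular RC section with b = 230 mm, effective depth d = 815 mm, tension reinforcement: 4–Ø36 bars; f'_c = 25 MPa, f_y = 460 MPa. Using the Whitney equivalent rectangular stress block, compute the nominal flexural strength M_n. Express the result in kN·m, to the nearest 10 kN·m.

A_s = 4 × 1018 = 4072 mm².
T = A_s f_y = 4072 × 460 = 1873120 N = 1873.12 kN.
From C = T: a = T/(0.85 f'_c b) = 1873120/(0.85 × 25 × 230) = 383.25 mm.
M_n = T(d − a/2) = 1873.12 kN × (815 − 191.625) mm = 1167.66 kN·m.

M_n ≈ 1170 kN·m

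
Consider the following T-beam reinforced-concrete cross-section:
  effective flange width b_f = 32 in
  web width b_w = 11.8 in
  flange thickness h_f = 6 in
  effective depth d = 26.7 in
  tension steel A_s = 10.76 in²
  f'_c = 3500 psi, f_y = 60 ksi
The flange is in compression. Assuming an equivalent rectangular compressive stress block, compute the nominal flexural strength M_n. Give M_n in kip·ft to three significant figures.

Tension: T = A_s f_y = 10.76 × 60 = 645.6 kips.
Try a within the flange: a = T/(0.85 f'_c b_f) = 645.6/(0.85 × 3.5 × 32) = 6.782 in.
a = 6.782 > h_f = 6 in: the block extends into the web. Split into flange-overhang and web parts.
C_f = 0.85 f'_c (b_f − b_w) h_f = 0.85 × 3.5 × (32 − 11.8) × 6 = 360.6 kips.
Remaining web compression depth: a_w = (T − C_f)/(0.85 f'_c b_w) = (645.6 − 360.6)/(0.85 × 3.5 × 11.8) = 8.119 in.
M_n = C_f(d − h_f/2) + (T − C_f)(d − a_w/2) = 360.6 × (26.7 − 3) + 285 × (26.7 − 4.0595) = 8546.2 + 6452.5 = 14998.7 kip·in.
M_n = 14998.7/12 = 1249.89 kip·ft.

M_n ≈ 1250 kip·ft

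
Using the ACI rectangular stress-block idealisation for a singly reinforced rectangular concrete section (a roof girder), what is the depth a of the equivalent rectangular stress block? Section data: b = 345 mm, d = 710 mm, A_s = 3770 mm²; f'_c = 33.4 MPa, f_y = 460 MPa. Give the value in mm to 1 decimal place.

T = A_s f_y = 3770 × 460 = 1734200 N = 1734.2 kN.
Setting C = 0.85 f'_c a b equal to T: a = 1734200/(0.85 × 33.4 × 345) = 177.1 mm.

a ≈ 177.1 mm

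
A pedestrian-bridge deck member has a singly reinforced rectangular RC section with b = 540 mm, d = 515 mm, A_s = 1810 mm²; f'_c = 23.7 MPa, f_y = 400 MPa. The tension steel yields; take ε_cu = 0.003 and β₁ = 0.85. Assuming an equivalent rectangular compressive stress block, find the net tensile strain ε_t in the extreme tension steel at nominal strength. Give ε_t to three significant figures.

a = A_s f_y/(0.85 f'_c b) = 66.55 mm.
β₁ = 0.85, so c = a/β₁ = 66.55/0.85 = 78.29 mm.
From the linear strain diagram with ε_cu = 0.003: ε_t = 0.003 (d − c)/c = 0.003 × (515 − 78.29)/78.29 = 0.0167.
Since ε_t ≥ 0.005, the section is tension-controlled.

ε_t ≈ 0.0167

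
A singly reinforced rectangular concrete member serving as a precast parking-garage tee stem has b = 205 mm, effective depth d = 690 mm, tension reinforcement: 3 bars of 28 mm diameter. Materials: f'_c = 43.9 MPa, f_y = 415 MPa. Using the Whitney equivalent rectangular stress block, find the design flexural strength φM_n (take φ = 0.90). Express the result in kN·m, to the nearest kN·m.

φM_n ≈ 442 kN·m

A_s = 3 × 616 = 1848 mm².
T = A_s f_y = 1848 × 415 = 766920 N = 766.92 kN.
From C = T: a = T/(0.85 f'_c b) = 766920/(0.85 × 43.9 × 205) = 100.26 mm.
M_n = T(d − a/2) = 766.92 kN × (690 − 50.13) mm = 490.73 kN·m.
φM_n = 0.90 × 490.73 = 441.66 kN·m.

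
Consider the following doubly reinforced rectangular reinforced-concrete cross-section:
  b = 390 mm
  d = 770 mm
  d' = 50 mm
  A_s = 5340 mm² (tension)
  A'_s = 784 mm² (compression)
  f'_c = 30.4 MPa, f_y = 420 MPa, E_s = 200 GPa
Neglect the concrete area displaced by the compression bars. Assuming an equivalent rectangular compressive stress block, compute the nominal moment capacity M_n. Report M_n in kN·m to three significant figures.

M_n ≈ 1530 kN·m

Assume both tension and compression steel yield.
Net tension couple steel: A_s − A'_s = 4556 mm².
a = (A_s − A'_s) f_y / (0.85 f'_c b) = 1913520/(0.85 × 30.4 × 390) = 189.88 mm.
c = a/β₁ = 189.88/0.833 = 227.95 mm; ε'_s = 0.003(c − d')/c = 0.0023 ≥ f_y/E_s = 0.0021, so compression steel does yield.
M_n = (A_s − A'_s) f_y (d − a/2) + A'_s f_y (d − d') = [1913520 × (770 − 94.94) + 329280 × (770 − 50)] × 10⁻⁶ = 1291.74 + 237.08 = 1528.82 kN·m.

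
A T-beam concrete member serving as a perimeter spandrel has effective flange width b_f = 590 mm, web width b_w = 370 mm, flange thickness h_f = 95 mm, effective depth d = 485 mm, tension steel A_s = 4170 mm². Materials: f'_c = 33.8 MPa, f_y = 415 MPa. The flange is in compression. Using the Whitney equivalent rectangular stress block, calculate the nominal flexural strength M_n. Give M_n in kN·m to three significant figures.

M_n ≈ 751 kN·m

Tension: T = A_s f_y = 4170 × 415 = 1730550 N.
Try a within the flange: a = T/(0.85 f'_c b_f) = 1730550/(0.85 × 33.8 × 590) = 102.09 mm.
a = 102.09 > h_f = 95 mm: the block extends into the web. Split into flange-overhang and web parts.
C_f = 0.85 f'_c (b_f − b_w) h_f = 0.85 × 33.8 × (590 − 370) × 95 = 600457 N.
Remaining web compression depth: a_w = (T − C_f)/(0.85 f'_c b_w) = (1730550 − 600457)/(0.85 × 33.8 × 370) = 106.31 mm.
M_n = C_f(d − h_f/2) + (T − C_f)(d − a_w/2) = 600457 × (485 − 47.5) + 1130093 × (485 − 53.155) = 262.70 + 488.03 = 750.73 × 10⁶ N·mm.
M_n = 750.73 kN·m.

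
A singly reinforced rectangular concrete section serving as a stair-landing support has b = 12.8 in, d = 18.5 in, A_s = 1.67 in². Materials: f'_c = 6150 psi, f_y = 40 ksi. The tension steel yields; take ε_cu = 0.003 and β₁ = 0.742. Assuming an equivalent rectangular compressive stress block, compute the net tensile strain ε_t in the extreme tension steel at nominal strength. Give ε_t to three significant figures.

ε_t ≈ 0.0383

a = A_s f_y/(0.85 f'_c b) = 0.998 in.
β₁ = 0.742, so c = a/β₁ = 0.998/0.742 = 1.345 in.
From the linear strain diagram with ε_cu = 0.003: ε_t = 0.003 (d − c)/c = 0.003 × (18.5 − 1.345)/1.345 = 0.0383.
Since ε_t ≥ 0.005, the section is tension-controlled.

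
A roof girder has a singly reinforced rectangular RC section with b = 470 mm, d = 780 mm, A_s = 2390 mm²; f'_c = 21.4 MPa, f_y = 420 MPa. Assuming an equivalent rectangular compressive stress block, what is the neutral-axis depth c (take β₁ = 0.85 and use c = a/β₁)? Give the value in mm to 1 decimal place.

T = A_s f_y = 2390 × 420 = 1003800 N = 1003.8 kN.
Setting C = 0.85 f'_c a b equal to T: a = 1003800/(0.85 × 21.4 × 470) = 117.413 mm.
With β₁ = 0.85, c = a/β₁ = 117.413/0.85 = 138.1 mm.

c ≈ 138.1 mm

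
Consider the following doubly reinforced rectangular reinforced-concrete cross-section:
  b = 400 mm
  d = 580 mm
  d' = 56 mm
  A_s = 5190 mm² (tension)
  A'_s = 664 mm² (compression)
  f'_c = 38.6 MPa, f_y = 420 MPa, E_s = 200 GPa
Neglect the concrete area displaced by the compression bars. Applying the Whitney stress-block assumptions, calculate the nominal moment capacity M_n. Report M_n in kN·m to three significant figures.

Assume both tension and compression steel yield.
Net tension couple steel: A_s − A'_s = 4526 mm².
a = (A_s − A'_s) f_y / (0.85 f'_c b) = 1900920/(0.85 × 38.6 × 400) = 144.84 mm.
c = a/β₁ = 144.84/0.774 = 187.13 mm; ε'_s = 0.003(c − d')/c = 0.0021 ≥ f_y/E_s = 0.0021, so compression steel does yield.
M_n = (A_s − A'_s) f_y (d − a/2) + A'_s f_y (d − d') = [1900920 × (580 − 72.42) + 278880 × (580 − 56)] × 10⁻⁶ = 964.87 + 146.13 = 1111.00 kN·m.

M_n ≈ 1110 kN·m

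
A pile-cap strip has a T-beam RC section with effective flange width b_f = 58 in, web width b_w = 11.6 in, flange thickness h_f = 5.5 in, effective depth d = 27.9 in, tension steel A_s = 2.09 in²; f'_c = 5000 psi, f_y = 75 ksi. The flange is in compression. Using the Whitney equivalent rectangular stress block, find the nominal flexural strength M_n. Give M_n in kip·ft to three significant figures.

M_n ≈ 360 kip·ft

Tension: T = A_s f_y = 2.09 × 75 = 156.75 kips.
Try a within the flange: a = T/(0.85 f'_c b_f) = 156.75/(0.85 × 5 × 58) = 0.636 in.
Since a = 0.636 ≤ h_f = 5.5 in, the stress block lies entirely in the flange; analyse as a rectangular beam of width b_f.
M_n = T(d − a/2) = 156.75 × (27.9 − 0.318) = 4323.5 kip·in.
M_n = 4323.5/12 = 360.29 kip·ft.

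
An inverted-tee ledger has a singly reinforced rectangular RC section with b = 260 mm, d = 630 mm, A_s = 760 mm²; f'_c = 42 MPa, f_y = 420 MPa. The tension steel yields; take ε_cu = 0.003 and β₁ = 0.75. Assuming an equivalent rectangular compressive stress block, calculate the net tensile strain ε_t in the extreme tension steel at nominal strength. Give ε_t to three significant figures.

ε_t ≈ 0.0382

a = A_s f_y/(0.85 f'_c b) = 34.39 mm.
β₁ = 0.75, so c = a/β₁ = 34.39/0.75 = 45.85 mm.
From the linear strain diagram with ε_cu = 0.003: ε_t = 0.003 (d − c)/c = 0.003 × (630 − 45.85)/45.85 = 0.0382.
Since ε_t ≥ 0.005, the section is tension-controlled.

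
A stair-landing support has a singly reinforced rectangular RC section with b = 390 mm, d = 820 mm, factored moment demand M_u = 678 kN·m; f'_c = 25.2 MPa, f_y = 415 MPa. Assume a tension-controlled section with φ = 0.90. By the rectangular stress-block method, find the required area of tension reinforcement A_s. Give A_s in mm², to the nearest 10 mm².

M_n = M_u/φ = 678/0.90 = 753.333 kN·m.
With M_n = 0.85 f'_c a b (d − a/2), solve the quadratic for a:
a = d − √(d² − 2M_n/(0.85 f'_c b)) = 820 − √(820² − 2 × 753.333×10⁶/(0.85 × 25.2 × 390)) = 118.54 mm.
A_s = 0.85 f'_c a b / f_y = 0.85 × 25.2 × 118.54 × 390 / 415 = 2386.2 mm².

A_s ≈ 2390 mm²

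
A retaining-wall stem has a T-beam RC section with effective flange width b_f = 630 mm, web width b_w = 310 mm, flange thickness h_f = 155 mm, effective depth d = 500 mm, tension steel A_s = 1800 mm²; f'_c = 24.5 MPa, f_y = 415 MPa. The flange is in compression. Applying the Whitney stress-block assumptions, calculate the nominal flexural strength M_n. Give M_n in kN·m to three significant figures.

M_n ≈ 352 kN·m

Tension: T = A_s f_y = 1800 × 415 = 747000 N.
Try a within the flange: a = T/(0.85 f'_c b_f) = 747000/(0.85 × 24.5 × 630) = 56.94 mm.
Since a = 56.94 ≤ h_f = 155 mm, the stress block lies entirely in the flange; analyse as a rectangular beam of width b_f.
M_n = T(d − a/2) = 747000 × (500 − 28.47) = 352.23 × 10⁶ N·mm.
M_n = 352.23 kN·m.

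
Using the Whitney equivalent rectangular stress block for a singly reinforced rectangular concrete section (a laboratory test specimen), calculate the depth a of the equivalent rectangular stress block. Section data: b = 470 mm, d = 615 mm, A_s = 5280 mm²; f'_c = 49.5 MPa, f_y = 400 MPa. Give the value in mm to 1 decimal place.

a ≈ 106.8 mm

T = A_s f_y = 5280 × 400 = 2112000 N = 2112 kN.
Setting C = 0.85 f'_c a b equal to T: a = 2112000/(0.85 × 49.5 × 470) = 106.8 mm.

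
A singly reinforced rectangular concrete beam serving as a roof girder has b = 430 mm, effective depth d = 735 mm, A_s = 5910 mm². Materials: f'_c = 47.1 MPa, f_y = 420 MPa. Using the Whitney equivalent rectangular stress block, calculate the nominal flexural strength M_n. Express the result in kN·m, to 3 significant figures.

M_n ≈ 1650 kN·m

T = A_s f_y = 5910 × 420 = 2482200 N = 2482.2 kN.
From C = T: a = T/(0.85 f'_c b) = 2482200/(0.85 × 47.1 × 430) = 144.19 mm.
M_n = T(d − a/2) = 2482.2 kN × (735 − 72.095) mm = 1645.46 kN·m.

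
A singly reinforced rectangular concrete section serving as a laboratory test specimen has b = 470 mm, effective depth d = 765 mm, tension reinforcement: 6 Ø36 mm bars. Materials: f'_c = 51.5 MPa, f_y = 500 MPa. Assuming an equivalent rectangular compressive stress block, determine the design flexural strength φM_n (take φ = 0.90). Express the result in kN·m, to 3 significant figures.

φM_n ≈ 1900 kN·m

A_s = 6 × 1018 = 6108 mm².
T = A_s f_y = 6108 × 500 = 3054000 N = 3054 kN.
From C = T: a = T/(0.85 f'_c b) = 3054000/(0.85 × 51.5 × 470) = 148.44 mm.
M_n = T(d − a/2) = 3054 kN × (765 − 74.22) mm = 2109.64 kN·m.
φM_n = 0.90 × 2109.64 = 1898.68 kN·m.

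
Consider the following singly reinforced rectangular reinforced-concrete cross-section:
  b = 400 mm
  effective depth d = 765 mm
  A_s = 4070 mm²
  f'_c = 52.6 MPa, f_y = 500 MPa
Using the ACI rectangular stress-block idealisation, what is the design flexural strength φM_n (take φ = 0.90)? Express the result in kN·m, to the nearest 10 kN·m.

φM_n ≈ 1300 kN·m

T = A_s f_y = 4070 × 500 = 2035000 N = 2035 kN.
From C = T: a = T/(0.85 f'_c b) = 2035000/(0.85 × 52.6 × 400) = 113.79 mm.
M_n = T(d − a/2) = 2035 kN × (765 − 56.895) mm = 1440.99 kN·m.
φM_n = 0.90 × 1440.99 = 1296.89 kN·m.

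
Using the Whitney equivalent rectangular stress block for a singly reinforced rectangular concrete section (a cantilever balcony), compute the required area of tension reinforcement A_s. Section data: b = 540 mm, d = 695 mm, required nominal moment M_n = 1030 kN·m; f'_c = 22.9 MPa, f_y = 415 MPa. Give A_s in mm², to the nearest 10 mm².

With M_n = 0.85 f'_c a b (d − a/2), solve the quadratic for a:
a = d − √(d² − 2M_n/(0.85 f'_c b)) = 695 − √(695² − 2 × 1030×10⁶/(0.85 × 22.9 × 540)) = 159.24 mm.
A_s = 0.85 f'_c a b / f_y = 0.85 × 22.9 × 159.24 × 540 / 415 = 4033.2 mm².

A_s ≈ 4030 mm²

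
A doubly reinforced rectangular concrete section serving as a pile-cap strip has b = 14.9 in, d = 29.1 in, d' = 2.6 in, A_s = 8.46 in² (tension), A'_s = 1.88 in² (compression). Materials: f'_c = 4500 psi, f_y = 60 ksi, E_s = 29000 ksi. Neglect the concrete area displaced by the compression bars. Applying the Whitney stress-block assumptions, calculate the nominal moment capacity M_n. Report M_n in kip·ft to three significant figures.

Assume both steels yield.
a = (A_s − A'_s) f_y/(0.85 f'_c b) = (8.46 − 1.88) × 60/(0.85 × 4.5 × 14.9) = 6.927 in.
c = a/β₁ = 6.927/0.825 = 8.396 in; ε'_s = 0.003(c − d')/c = 0.0021 ≥ ε_y = 0.0021, so the compression steel yields.
M_n = (A_s − A'_s) f_y (d − a/2) + A'_s f_y (d − d') = 394.8 × (29.1 − 3.4635) + 112.8 × (29.1 − 2.6) = 10121.3 + 2989.2 = 13110.5 kip·in = 13110.5/12 = 1092.54 kip·ft.

M_n ≈ 1090 kip·ft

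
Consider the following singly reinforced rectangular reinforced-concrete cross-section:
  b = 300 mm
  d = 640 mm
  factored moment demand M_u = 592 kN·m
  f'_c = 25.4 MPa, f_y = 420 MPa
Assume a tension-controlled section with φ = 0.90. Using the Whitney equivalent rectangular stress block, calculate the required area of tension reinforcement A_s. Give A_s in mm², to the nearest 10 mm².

A_s ≈ 2860 mm²

M_n = M_u/φ = 592/0.90 = 657.778 kN·m.
With M_n = 0.85 f'_c a b (d − a/2), solve the quadratic for a:
a = d − √(d² − 2M_n/(0.85 f'_c b)) = 640 − √(640² − 2 × 657.778×10⁶/(0.85 × 25.4 × 300)) = 185.59 mm.
A_s = 0.85 f'_c a b / f_y = 0.85 × 25.4 × 185.59 × 300 / 420 = 2862.1 mm².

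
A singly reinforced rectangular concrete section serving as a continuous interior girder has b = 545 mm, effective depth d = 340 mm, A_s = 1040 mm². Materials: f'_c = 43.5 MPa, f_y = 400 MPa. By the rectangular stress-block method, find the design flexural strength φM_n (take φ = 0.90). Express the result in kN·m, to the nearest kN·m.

T = A_s f_y = 1040 × 400 = 416000 N = 416 kN.
From C = T: a = T/(0.85 f'_c b) = 416000/(0.85 × 43.5 × 545) = 20.64 mm.
M_n = T(d − a/2) = 416 kN × (340 − 10.32) mm = 137.15 kN·m.
φM_n = 0.90 × 137.15 = 123.44 kN·m.

φM_n ≈ 123 kN·m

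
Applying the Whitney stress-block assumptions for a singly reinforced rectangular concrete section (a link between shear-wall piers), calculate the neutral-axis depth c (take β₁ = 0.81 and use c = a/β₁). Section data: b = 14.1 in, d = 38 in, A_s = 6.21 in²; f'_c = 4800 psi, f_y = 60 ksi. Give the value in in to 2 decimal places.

T = A_s f_y = 6.21 × 60 = 372.6 kips.
a = T/(0.85 f'_c b) = 372.6/(0.85 × 4.8 × 14.1) = 6.4768 in.
With β₁ = 0.81, c = a/β₁ = 6.4768/0.81 = 8.00 in.

c ≈ 8.00 in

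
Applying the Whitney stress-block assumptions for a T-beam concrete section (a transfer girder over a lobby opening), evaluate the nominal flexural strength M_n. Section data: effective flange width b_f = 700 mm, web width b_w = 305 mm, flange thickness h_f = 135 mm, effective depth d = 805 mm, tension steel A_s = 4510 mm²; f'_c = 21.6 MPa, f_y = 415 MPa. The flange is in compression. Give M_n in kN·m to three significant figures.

Tension: T = A_s f_y = 4510 × 415 = 1871650 N.
Try a within the flange: a = T/(0.85 f'_c b_f) = 1871650/(0.85 × 21.6 × 700) = 145.63 mm.
a = 145.63 > h_f = 135 mm: the block extends into the web. Split into flange-overhang and web parts.
C_f = 0.85 f'_c (b_f − b_w) h_f = 0.85 × 21.6 × (700 − 305) × 135 = 979047 N.
Remaining web compression depth: a_w = (T − C_f)/(0.85 f'_c b_w) = (1871650 − 979047)/(0.85 × 21.6 × 305) = 159.40 mm.
M_n = C_f(d − h_f/2) + (T − C_f)(d − a_w/2) = 979047 × (805 − 67.5) + 892603 × (805 − 79.7) = 722.05 + 647.40 = 1369.45 × 10⁶ N·mm.
M_n = 1369.45 kN·m.

M_n ≈ 1370 kN·m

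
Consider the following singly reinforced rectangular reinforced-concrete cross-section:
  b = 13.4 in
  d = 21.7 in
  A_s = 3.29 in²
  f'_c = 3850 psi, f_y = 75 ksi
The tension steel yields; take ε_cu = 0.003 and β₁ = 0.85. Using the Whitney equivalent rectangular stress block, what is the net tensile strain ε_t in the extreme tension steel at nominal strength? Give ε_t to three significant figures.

a = A_s f_y/(0.85 f'_c b) = 5.627 in.
β₁ = 0.85, so c = a/β₁ = 5.627/0.85 = 6.620 in.
From the linear strain diagram with ε_cu = 0.003: ε_t = 0.003 (d − c)/c = 0.003 × (21.7 − 6.620)/6.620 = 0.00683.
Since ε_t ≥ 0.005, the section is tension-controlled.

ε_t ≈ 0.00683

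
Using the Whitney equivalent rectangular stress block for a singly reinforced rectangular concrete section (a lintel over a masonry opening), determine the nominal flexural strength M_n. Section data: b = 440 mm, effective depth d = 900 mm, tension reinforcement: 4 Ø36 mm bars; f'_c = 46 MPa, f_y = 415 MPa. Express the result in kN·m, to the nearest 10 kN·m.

M_n ≈ 1440 kN·m

A_s = 4 × 1018 = 4072 mm².
T = A_s f_y = 4072 × 415 = 1689880 N = 1689.88 kN.
From C = T: a = T/(0.85 f'_c b) = 1689880/(0.85 × 46 × 440) = 98.23 mm.
M_n = T(d − a/2) = 1689.88 kN × (900 − 49.115) mm = 1437.89 kN·m.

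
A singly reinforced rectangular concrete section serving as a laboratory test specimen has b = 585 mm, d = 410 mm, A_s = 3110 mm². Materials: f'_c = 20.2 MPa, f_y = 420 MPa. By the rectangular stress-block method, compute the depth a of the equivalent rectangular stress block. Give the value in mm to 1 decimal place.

T = A_s f_y = 3110 × 420 = 1306200 N = 1306.2 kN.
Setting C = 0.85 f'_c a b equal to T: a = 1306200/(0.85 × 20.2 × 585) = 130.0 mm.

a ≈ 130.0 mm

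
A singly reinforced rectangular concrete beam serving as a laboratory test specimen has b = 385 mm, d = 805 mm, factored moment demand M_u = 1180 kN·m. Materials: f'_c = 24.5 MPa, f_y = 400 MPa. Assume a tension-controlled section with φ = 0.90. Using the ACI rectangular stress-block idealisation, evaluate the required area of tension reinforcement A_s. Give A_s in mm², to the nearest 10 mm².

A_s ≈ 4780 mm²

M_n = M_u/φ = 1180/0.90 = 1311.11 kN·m.
With M_n = 0.85 f'_c a b (d − a/2), solve the quadratic for a:
a = d − √(d² − 2M_n/(0.85 f'_c b)) = 805 − √(805² − 2 × 1311.11×10⁶/(0.85 × 24.5 × 385)) = 238.46 mm.
A_s = 0.85 f'_c a b / f_y = 0.85 × 24.5 × 238.46 × 385 / 400 = 4779.7 mm².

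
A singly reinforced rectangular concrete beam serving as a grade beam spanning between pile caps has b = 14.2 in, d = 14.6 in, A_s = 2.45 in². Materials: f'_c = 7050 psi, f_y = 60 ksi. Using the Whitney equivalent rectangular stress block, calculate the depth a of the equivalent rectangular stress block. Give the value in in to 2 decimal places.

T = A_s f_y = 2.45 × 60 = 147 kips.
a = T/(0.85 f'_c b) = 147/(0.85 × 7.05 × 14.2) = 1.73 in.

a ≈ 1.73 in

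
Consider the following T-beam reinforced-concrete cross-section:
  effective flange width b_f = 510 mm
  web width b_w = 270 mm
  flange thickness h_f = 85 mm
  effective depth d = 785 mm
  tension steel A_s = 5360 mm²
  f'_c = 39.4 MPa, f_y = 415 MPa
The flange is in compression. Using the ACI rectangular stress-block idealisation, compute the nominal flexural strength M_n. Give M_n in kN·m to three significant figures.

M_n ≈ 1590 kN·m

Tension: T = A_s f_y = 5360 × 415 = 2224400 N.
Try a within the flange: a = T/(0.85 f'_c b_f) = 2224400/(0.85 × 39.4 × 510) = 130.23 mm.
a = 130.23 > h_f = 85 mm: the block extends into the web. Split into flange-overhang and web parts.
C_f = 0.85 f'_c (b_f − b_w) h_f = 0.85 × 39.4 × (510 − 270) × 85 = 683196 N.
Remaining web compression depth: a_w = (T − C_f)/(0.85 f'_c b_w) = (2224400 − 683196)/(0.85 × 39.4 × 270) = 170.44 mm.
M_n = C_f(d − h_f/2) + (T − C_f)(d − a_w/2) = 683196 × (785 − 42.5) + 1541204 × (785 − 85.22) = 507.27 + 1078.50 = 1585.77 × 10⁶ N·mm.
M_n = 1585.77 kN·m.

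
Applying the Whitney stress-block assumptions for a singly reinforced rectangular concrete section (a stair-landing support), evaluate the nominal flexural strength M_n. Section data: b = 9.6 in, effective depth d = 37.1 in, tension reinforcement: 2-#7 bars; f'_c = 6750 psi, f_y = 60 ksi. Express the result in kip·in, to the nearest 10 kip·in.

M_n ≈ 2620 kip·in

A_s = 2 × 0.6 = 1.2 in².
T = A_s f_y = 1.2 × 60 = 72 kips.
a = T/(0.85 f'_c b) = 72/(0.85 × 6.75 × 9.6) = 1.307 in.
M_n = T(d − a/2) = 72 × (37.1 − 0.6535) = 2624.1 kip·in.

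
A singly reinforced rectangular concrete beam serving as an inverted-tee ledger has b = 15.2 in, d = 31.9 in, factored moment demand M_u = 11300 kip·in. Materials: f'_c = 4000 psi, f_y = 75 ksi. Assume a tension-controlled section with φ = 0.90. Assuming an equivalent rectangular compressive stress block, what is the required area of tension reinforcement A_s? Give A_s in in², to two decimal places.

M_n = M_u/φ = 11300/0.90 = 12555.6 kip·in.
From M_n = 0.85 f'_c a b (d − a/2):
a = d − √(d² − 2M_n/(0.85 f'_c b)) = 31.9 − √(31.9² − 2 × 12555.6/(0.85 × 4 × 15.2)) = 8.841 in.
A_s = 0.85 f'_c a b / f_y = 0.85 × 4 × 8.841 × 15.2 / 75 = 6.092 in².

A_s ≈ 6.09 in²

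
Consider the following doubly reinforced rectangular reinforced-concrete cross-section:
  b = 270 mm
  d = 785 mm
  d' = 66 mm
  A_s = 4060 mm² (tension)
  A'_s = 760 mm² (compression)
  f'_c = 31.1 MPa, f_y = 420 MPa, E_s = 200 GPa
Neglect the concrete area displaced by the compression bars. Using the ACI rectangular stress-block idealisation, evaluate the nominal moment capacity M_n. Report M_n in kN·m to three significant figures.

Assume both tension and compression steel yield.
Net tension couple steel: A_s − A'_s = 3300 mm².
a = (A_s − A'_s) f_y / (0.85 f'_c b) = 1386000/(0.85 × 31.1 × 270) = 194.19 mm.
c = a/β₁ = 194.19/0.828 = 234.53 mm; ε'_s = 0.003(c − d')/c = 0.0022 ≥ f_y/E_s = 0.0021, so compression steel does yield.
M_n = (A_s − A'_s) f_y (d − a/2) + A'_s f_y (d − d') = [1386000 × (785 − 97.095) + 319200 × (785 − 66)] × 10⁻⁶ = 953.44 + 229.50 = 1182.94 kN·m.

M_n ≈ 1180 kN·m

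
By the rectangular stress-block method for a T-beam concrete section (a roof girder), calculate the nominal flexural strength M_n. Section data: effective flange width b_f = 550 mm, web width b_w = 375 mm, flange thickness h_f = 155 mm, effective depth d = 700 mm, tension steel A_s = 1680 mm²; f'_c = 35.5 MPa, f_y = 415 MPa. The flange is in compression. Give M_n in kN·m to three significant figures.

M_n ≈ 473 kN·m

Tension: T = A_s f_y = 1680 × 415 = 697200 N.
Try a within the flange: a = T/(0.85 f'_c b_f) = 697200/(0.85 × 35.5 × 550) = 42.01 mm.
Since a = 42.01 ≤ h_f = 155 mm, the stress block lies entirely in the flange; analyse as a rectangular beam of width b_f.
M_n = T(d − a/2) = 697200 × (700 − 21.005) = 473.40 × 10⁶ N·mm.
M_n = 473.40 kN·m.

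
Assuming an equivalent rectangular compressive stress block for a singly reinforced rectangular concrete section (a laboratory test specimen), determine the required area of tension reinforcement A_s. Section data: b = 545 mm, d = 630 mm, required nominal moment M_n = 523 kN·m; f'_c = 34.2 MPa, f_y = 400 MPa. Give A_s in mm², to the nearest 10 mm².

A_s ≈ 2170 mm²

With M_n = 0.85 f'_c a b (d − a/2), solve the quadratic for a:
a = d − √(d² − 2M_n/(0.85 f'_c b)) = 630 − √(630² − 2 × 523×10⁶/(0.85 × 34.2 × 545)) = 54.78 mm.
A_s = 0.85 f'_c a b / f_y = 0.85 × 34.2 × 54.78 × 545 / 400 = 2169.7 mm².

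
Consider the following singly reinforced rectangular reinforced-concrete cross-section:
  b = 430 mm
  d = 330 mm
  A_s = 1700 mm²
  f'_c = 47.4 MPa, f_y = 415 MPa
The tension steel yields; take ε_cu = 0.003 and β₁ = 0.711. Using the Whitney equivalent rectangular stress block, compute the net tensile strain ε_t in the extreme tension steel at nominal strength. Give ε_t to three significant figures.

a = A_s f_y/(0.85 f'_c b) = 40.72 mm.
β₁ = 0.711, so c = a/β₁ = 40.72/0.711 = 57.27 mm.
From the linear strain diagram with ε_cu = 0.003: ε_t = 0.003 (d − c)/c = 0.003 × (330 − 57.27)/57.27 = 0.0143.
Since ε_t ≥ 0.005, the section is tension-controlled.

ε_t ≈ 0.0143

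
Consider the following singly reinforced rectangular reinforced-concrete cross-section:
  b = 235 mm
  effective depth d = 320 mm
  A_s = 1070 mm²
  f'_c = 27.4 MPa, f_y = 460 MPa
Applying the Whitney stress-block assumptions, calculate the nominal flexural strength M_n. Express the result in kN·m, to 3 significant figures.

M_n ≈ 135 kN·m

T = A_s f_y = 1070 × 460 = 492200 N = 492.2 kN.
From C = T: a = T/(0.85 f'_c b) = 492200/(0.85 × 27.4 × 235) = 89.93 mm.
M_n = T(d − a/2) = 492.2 kN × (320 − 44.965) mm = 135.37 kN·m.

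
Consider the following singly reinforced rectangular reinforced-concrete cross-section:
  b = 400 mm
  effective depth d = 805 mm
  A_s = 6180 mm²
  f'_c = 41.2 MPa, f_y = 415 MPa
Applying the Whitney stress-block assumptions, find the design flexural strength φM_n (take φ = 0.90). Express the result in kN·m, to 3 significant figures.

φM_n ≈ 1650 kN·m

T = A_s f_y = 6180 × 415 = 2564700 N = 2564.7 kN.
From C = T: a = T/(0.85 f'_c b) = 2564700/(0.85 × 41.2 × 400) = 183.09 mm.
M_n = T(d − a/2) = 2564.7 kN × (805 − 91.545) mm = 1829.80 kN·m.
φM_n = 0.90 × 1829.80 = 1646.82 kN·m.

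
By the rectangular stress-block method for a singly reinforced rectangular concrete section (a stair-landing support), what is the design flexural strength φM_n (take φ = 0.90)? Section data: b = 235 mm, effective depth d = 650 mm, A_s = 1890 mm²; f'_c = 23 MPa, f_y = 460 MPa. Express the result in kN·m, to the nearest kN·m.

φM_n ≈ 435 kN·m

T = A_s f_y = 1890 × 460 = 869400 N = 869.4 kN.
From C = T: a = T/(0.85 f'_c b) = 869400/(0.85 × 23 × 235) = 189.24 mm.
M_n = T(d − a/2) = 869.4 kN × (650 − 94.62) mm = 482.85 kN·m.
φM_n = 0.90 × 482.85 = 434.57 kN·m.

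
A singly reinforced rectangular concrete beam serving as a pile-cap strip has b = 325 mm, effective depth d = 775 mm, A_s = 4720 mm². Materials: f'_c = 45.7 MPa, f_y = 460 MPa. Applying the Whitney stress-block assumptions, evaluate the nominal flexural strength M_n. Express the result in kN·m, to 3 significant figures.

T = A_s f_y = 4720 × 460 = 2171200 N = 2171.2 kN.
From C = T: a = T/(0.85 f'_c b) = 2171200/(0.85 × 45.7 × 325) = 171.98 mm.
M_n = T(d − a/2) = 2171.2 kN × (775 − 85.99) mm = 1495.98 kN·m.

M_n ≈ 1500 kN·m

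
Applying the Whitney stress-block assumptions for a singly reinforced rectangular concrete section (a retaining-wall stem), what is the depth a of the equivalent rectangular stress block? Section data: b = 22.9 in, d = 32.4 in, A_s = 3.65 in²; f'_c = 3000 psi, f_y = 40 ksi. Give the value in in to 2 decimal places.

a ≈ 2.50 in

T = A_s f_y = 3.65 × 40 = 146 kips.
a = T/(0.85 f'_c b) = 146/(0.85 × 3 × 22.9) = 2.50 in.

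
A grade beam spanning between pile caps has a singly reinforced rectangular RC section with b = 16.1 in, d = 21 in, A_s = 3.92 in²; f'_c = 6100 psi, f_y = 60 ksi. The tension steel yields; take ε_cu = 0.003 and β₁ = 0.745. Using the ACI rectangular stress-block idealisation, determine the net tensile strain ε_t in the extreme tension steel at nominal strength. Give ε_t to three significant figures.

a = A_s f_y/(0.85 f'_c b) = 2.817 in.
β₁ = 0.745, so c = a/β₁ = 2.817/0.745 = 3.781 in.
From the linear strain diagram with ε_cu = 0.003: ε_t = 0.003 (d − c)/c = 0.003 × (21 − 3.781)/3.781 = 0.0137.
Since ε_t ≥ 0.005, the section is tension-controlled.

ε_t ≈ 0.0137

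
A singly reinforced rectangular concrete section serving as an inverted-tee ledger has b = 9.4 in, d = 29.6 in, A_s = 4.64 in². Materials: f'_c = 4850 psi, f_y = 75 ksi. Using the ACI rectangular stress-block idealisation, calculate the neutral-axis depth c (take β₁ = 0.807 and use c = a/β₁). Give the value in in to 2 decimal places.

c ≈ 11.13 in

T = A_s f_y = 4.64 × 75 = 348 kips.
a = T/(0.85 f'_c b) = 348/(0.85 × 4.85 × 9.4) = 8.9803 in.
With β₁ = 0.807, c = a/β₁ = 8.9803/0.807 = 11.13 in.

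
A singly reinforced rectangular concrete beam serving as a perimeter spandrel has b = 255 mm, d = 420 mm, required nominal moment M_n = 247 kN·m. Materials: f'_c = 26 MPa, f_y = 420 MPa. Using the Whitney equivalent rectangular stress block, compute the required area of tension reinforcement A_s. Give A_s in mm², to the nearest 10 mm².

A_s ≈ 1640 mm²

With M_n = 0.85 f'_c a b (d − a/2), solve the quadratic for a:
a = d − √(d² − 2M_n/(0.85 f'_c b)) = 420 − √(420² − 2 × 247×10⁶/(0.85 × 26 × 255)) = 122.11 mm.
A_s = 0.85 f'_c a b / f_y = 0.85 × 26 × 122.11 × 255 / 420 = 1638.5 mm².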